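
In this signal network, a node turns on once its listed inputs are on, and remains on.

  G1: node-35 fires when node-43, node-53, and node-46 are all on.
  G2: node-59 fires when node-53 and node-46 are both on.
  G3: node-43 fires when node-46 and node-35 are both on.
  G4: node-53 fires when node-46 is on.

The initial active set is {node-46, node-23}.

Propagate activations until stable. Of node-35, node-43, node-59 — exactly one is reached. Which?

G4: node-46 on → node-53 on.
node-53 and node-46 are on, so node-59 fires (G2).
node-43 would need node-46 and node-35 (G3), but node-35 never turns on. node-35 would need node-43, node-53, and node-46 (G1), but node-43 never turns on.

node-59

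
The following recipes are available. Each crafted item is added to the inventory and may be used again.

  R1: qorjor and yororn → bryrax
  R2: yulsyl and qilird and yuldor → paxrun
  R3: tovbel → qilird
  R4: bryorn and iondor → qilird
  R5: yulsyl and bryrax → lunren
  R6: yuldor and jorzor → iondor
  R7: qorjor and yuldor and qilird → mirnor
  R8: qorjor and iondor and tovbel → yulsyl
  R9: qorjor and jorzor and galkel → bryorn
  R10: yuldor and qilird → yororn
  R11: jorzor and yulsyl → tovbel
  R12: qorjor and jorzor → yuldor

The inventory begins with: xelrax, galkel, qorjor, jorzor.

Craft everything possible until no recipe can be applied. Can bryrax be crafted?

Yes

qorjor and jorzor and galkel → bryorn (R9).
qorjor and jorzor → yuldor (R12).
yuldor and jorzor → iondor (R6).
Using R4, bryorn and iondor make qilird.
Using R10, yuldor and qilird make yororn.
qorjor and yororn → bryrax (R1).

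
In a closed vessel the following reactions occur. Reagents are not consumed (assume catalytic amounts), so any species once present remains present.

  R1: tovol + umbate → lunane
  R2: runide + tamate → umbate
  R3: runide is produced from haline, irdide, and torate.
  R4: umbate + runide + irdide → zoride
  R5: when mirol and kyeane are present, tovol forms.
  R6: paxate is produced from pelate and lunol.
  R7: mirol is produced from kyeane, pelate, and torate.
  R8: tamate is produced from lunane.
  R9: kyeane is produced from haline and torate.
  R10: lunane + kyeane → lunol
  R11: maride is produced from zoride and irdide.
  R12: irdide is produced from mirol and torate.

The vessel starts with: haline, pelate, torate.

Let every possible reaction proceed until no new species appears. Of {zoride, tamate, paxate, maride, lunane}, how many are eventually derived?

zoride would need umbate, runide, and irdide (R4), but umbate never forms.
tamate would need lunane (R8), but lunane never forms.
paxate would need pelate and lunol (R6), but lunol never forms.
maride would need zoride and irdide (R11), but zoride never forms.
lunane would need tovol and umbate (R1), but umbate never forms.
None of the 5 are reached.

0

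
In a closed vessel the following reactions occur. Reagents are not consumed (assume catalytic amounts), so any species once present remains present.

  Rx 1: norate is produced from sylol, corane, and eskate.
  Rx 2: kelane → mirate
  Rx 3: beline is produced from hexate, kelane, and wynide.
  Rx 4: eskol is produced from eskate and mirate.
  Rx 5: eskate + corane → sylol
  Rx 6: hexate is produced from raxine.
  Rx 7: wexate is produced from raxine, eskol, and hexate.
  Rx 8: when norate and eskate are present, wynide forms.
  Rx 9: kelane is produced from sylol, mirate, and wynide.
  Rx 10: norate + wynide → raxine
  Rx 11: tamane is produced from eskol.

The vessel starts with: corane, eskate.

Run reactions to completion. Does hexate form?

eskate and corane present → sylol forms (Rx 5).
sylol, corane, and eskate present → norate forms (Rx 1).
norate and eskate present → wynide forms (Rx 8).
norate and wynide present → raxine forms (Rx 10).
raxine present → hexate forms (Rx 6).

Yes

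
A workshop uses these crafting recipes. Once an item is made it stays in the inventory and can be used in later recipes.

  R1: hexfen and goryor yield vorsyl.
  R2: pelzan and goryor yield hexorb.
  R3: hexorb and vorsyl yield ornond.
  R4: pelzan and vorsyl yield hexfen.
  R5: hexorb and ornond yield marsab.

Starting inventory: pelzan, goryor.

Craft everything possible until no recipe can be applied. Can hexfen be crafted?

hexfen would need pelzan and vorsyl (R4), but vorsyl is never obtained.

No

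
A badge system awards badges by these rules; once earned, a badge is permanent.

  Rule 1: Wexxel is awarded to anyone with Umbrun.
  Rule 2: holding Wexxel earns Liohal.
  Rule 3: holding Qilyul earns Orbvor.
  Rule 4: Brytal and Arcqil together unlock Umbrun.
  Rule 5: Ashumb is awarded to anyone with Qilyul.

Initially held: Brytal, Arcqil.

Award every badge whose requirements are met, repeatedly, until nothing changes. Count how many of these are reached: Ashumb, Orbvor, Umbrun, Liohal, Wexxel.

3

With Brytal and Arcqil, Umbrun is earned (Rule 4).
With Umbrun, Wexxel is earned (Rule 1).
With Wexxel, Liohal is earned (Rule 2).
Ashumb would need Qilyul (Rule 5), but Qilyul is never earned.
Orbvor would need Qilyul (Rule 3), but Qilyul is never earned.
Umbrun: reached.
Liohal: reached.
Wexxel: reached.
Reached: Umbrun, Liohal, and Wexxel — 3 of the 5.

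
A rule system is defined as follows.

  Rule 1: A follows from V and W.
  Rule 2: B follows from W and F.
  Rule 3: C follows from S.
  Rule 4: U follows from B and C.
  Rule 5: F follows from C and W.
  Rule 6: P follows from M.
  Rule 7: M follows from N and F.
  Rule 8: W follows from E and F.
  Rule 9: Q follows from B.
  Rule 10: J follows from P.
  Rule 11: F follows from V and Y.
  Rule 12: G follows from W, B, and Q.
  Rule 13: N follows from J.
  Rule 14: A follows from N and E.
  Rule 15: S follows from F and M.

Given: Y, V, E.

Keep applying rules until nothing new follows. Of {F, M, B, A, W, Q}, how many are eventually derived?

5

From V and Y, Rule 11 gives F.
E and F hold, so W follows (Rule 8).
From W and F, Rule 2 gives B.
V and W hold, so A follows (Rule 1).
From B, Rule 9 gives Q.
F: reached.
M would need N and F (Rule 7), but N is never established.
B: reached.
A: reached.
W: reached.
Q: reached.
Reached: F, B, A, W, and Q — 5 of the 6.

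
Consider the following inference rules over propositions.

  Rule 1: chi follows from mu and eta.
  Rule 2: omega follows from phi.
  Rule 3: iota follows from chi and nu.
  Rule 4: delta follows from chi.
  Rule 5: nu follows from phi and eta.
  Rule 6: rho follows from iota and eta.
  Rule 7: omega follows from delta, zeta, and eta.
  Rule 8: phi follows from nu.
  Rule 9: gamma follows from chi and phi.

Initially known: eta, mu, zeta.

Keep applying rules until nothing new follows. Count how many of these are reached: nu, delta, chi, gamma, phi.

mu and eta hold, so chi follows (Rule 1).
chi holds, so delta follows (Rule 4).
nu would need phi and eta (Rule 5), but phi is never established.
delta: reached.
chi: reached.
gamma would need chi and phi (Rule 9), but phi is never established.
phi would need nu (Rule 8), but nu is never established.
Reached: delta and chi — 2 of the 5.

2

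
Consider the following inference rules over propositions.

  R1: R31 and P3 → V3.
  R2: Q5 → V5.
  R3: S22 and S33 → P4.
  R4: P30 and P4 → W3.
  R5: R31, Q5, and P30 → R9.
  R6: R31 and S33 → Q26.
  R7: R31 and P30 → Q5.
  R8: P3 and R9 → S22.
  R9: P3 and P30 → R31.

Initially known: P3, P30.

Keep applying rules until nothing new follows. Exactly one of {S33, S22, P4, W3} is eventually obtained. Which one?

P3 and P30 hold, so R31 follows (R9).
R31 and P30 hold, so Q5 follows (R7).
R31, Q5, and P30 hold, so R9 follows (R5).
P3 and R9 hold, so S22 follows (R8).
P4 would need S22 and S33 (R3), but S33 is never established. No rule produces S33, and it is not given. W3 would need P30 and P4 (R4), but P4 is never established.

S22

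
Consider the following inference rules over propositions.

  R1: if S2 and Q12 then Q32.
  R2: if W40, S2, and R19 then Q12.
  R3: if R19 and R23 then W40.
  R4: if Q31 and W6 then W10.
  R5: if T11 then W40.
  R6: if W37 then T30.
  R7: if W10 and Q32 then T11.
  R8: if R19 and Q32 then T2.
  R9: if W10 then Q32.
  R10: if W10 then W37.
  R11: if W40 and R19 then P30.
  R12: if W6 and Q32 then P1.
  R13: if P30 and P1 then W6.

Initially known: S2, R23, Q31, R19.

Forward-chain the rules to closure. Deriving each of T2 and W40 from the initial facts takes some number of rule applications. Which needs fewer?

W40

W40: R19 and R23 hold, so W40 follows (R3). [1 rule application]
T2: R19 and R23 hold, so W40 follows (R3). W40, S2, and R19 hold, so Q12 follows (R2). From S2 and Q12, R1 gives Q32. From R19 and Q32, R8 gives T2. [4 rule applications]
W40 needs fewer.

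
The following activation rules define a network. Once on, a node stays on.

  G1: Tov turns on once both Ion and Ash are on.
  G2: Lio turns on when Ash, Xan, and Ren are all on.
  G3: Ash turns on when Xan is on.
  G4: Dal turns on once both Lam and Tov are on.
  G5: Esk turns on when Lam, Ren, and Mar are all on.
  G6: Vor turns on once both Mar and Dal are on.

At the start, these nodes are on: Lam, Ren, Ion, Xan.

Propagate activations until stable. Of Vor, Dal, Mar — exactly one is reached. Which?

G3: Xan on → Ash on.
Ion and Ash are on, so Tov turns on (G1).
Lam and Tov are on, so Dal turns on (G4).
Vor would need Mar and Dal (G6), but Mar never turns on. No rule produces Mar, and it is not given.

Dal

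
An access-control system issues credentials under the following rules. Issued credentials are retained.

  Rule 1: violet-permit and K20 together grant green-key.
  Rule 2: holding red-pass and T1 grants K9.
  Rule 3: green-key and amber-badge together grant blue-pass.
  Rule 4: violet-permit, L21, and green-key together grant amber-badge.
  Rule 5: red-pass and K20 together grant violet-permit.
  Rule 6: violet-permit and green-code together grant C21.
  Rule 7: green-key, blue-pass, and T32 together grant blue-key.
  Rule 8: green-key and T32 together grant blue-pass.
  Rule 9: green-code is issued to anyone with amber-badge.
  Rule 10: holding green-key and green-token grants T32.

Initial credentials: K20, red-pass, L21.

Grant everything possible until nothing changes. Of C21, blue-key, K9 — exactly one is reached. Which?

C21

Holding red-pass and K20 grants violet-permit (Rule 5).
Holding violet-permit and K20 grants green-key (Rule 1).
Holding violet-permit, L21, and green-key grants amber-badge (Rule 4).
Holding amber-badge grants green-code (Rule 9).
Holding violet-permit and green-code grants C21 (Rule 6).
blue-key would need green-key, blue-pass, and T32 (Rule 7), but T32 is never granted. K9 would need red-pass and T1 (Rule 2), but T1 is never granted.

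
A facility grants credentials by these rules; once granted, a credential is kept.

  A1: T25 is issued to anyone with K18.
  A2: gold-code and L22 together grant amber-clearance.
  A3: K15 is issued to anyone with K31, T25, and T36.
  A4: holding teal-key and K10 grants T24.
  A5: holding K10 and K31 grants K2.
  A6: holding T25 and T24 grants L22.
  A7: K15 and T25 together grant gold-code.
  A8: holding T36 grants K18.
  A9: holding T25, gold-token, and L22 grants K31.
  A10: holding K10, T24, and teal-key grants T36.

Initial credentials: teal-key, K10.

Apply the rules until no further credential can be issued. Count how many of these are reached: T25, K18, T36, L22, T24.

5

Holding teal-key and K10 grants T24 (A4).
Holding K10, T24, and teal-key grants T36 (A10).
Holding T36 grants K18 (A8).
Holding K18 grants T25 (A1).
Holding T25 and T24 grants L22 (A6).
T25: reached.
K18: reached.
T36: reached.
L22: reached.
T24: reached.
All 5 are reached.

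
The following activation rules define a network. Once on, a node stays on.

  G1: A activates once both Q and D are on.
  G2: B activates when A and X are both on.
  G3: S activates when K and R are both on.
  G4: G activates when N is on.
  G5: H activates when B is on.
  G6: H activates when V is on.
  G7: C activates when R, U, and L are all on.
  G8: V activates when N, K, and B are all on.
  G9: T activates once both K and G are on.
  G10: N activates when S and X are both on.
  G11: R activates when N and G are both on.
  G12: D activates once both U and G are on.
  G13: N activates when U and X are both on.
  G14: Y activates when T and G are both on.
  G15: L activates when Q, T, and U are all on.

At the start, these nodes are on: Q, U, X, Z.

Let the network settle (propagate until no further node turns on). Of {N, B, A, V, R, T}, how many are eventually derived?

G13: U and X on → N on.
N is on, so G activates (G4).
U and G are on, so D activates (G12).
N and G are on, so R activates (G11).
G1: Q and D on → A on.
G2: A and X on → B on.
N: reached.
B: reached.
A: reached.
V would need N, K, and B (G8), but K never turns on.
R: reached.
T would need K and G (G9), but K never turns on.
Reached: N, B, A, and R — 4 of the 6.

4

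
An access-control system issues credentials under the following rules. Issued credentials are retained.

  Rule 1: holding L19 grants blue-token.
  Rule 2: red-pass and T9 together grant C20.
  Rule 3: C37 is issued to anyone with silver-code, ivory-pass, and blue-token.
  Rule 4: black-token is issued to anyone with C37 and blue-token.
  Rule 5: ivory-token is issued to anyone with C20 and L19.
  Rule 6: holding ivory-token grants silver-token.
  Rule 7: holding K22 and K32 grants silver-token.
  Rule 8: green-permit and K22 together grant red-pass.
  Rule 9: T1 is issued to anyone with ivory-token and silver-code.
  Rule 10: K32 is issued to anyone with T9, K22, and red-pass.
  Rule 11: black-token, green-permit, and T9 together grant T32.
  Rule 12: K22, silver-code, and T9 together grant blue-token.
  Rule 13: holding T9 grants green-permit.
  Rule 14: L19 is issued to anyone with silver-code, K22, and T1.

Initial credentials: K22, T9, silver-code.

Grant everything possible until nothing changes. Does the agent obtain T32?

No

T32 would need black-token, green-permit, and T9 (Rule 11), but black-token is never granted.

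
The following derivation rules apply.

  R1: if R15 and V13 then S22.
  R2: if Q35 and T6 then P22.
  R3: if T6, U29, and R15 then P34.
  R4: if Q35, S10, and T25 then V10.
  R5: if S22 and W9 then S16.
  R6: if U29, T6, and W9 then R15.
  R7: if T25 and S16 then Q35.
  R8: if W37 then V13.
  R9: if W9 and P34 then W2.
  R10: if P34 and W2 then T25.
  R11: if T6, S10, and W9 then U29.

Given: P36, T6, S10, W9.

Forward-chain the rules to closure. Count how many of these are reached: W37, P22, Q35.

No rule produces W37, and it is not given.
P22 would need Q35 and T6 (R2), but Q35 is never established.
Q35 would need T25 and S16 (R7), but S16 is never established.
None of the 3 are reached.

0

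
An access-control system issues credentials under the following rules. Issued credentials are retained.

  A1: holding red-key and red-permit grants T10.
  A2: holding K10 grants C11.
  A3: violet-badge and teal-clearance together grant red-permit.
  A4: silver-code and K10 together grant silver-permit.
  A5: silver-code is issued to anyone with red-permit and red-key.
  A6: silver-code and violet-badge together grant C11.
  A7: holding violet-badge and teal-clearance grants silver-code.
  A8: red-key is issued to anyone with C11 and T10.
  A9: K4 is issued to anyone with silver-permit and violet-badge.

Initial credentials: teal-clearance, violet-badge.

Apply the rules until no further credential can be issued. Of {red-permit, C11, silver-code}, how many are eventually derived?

Holding violet-badge and teal-clearance grants silver-code (A7).
Holding violet-badge and teal-clearance grants red-permit (A3).
Holding silver-code and violet-badge grants C11 (A6).
red-permit: reached.
C11: reached.
silver-code: reached.
All 3 are reached.

3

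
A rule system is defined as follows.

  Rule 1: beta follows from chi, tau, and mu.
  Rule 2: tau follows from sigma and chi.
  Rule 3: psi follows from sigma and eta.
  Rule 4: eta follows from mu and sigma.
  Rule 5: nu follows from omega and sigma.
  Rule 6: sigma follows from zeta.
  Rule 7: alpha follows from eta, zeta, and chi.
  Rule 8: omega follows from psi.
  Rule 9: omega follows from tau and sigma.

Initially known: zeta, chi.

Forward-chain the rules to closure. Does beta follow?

No

beta would need chi, tau, and mu (Rule 1), but mu is never established.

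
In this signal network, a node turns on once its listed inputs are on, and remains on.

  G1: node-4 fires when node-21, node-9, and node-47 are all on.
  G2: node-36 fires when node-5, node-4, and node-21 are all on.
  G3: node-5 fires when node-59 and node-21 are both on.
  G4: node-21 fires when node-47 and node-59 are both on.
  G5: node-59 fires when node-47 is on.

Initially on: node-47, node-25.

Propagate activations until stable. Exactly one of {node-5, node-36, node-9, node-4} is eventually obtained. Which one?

node-5

node-47 is on, so node-59 fires (G5).
node-47 and node-59 are on, so node-21 fires (G4).
node-59 and node-21 are on, so node-5 fires (G3).
node-4 would need node-21, node-9, and node-47 (G1), but node-9 never turns on. No rule produces node-9, and it is not given. node-36 would need node-5, node-4, and node-21 (G2), but node-4 never turns on.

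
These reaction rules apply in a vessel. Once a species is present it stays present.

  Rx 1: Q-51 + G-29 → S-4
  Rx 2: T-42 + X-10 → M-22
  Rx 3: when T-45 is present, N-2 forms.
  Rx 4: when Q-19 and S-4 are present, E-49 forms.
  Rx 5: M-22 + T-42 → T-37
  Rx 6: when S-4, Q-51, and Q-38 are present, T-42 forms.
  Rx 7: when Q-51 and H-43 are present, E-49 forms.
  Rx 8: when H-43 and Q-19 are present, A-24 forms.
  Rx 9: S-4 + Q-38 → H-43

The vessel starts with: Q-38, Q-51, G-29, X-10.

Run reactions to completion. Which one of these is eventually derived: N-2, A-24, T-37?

T-37

Q-51 and G-29 present → S-4 forms (Rx 1).
S-4, Q-51, and Q-38 present → T-42 forms (Rx 6).
T-42 and X-10 present → M-22 forms (Rx 2).
M-22 and T-42 present → T-37 forms (Rx 5).
N-2 would need T-45 (Rx 3), but T-45 never forms. A-24 would need H-43 and Q-19 (Rx 8), but Q-19 never forms.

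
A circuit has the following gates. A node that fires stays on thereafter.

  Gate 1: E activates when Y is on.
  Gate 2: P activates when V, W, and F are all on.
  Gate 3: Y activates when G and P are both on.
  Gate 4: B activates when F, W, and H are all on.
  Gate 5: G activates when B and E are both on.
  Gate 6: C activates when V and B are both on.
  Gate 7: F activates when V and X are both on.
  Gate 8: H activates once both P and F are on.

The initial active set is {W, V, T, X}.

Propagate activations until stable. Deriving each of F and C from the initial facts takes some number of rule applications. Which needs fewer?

F

F: V and X are on, so F activates (Gate 7). [1 rule application]
C: Gate 7: V and X on → F on. V, W, and F are on, so P activates (Gate 2). P and F are on, so H activates (Gate 8). Gate 4: F, W, and H on → B on. Gate 6: V and B on → C on. [5 rule applications]
F needs fewer.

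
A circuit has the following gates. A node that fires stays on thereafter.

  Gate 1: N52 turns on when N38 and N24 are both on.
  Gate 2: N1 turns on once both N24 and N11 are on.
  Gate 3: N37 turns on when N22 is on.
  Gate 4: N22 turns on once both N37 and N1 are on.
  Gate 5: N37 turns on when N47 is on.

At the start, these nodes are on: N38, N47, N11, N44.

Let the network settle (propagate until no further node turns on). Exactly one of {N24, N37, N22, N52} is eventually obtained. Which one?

N37

N47 is on, so N37 turns on (Gate 5).
No rule produces N24, and it is not given. N22 would need N37 and N1 (Gate 4), but N1 never turns on. N52 would need N38 and N24 (Gate 1), but N24 never turns on.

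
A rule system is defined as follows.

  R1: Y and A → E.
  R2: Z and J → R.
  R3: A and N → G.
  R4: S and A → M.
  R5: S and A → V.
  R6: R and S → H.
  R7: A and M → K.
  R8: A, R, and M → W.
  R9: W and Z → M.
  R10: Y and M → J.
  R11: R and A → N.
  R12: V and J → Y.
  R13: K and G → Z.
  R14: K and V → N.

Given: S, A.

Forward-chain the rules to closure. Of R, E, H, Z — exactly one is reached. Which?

Z

S and A hold, so M follows (R4).
From S and A, R5 gives V.
A and M hold, so K follows (R7).
From K and V, R14 gives N.
A and N hold, so G follows (R3).
K and G hold, so Z follows (R13).
R would need Z and J (R2), but J is never established. H would need R and S (R6), but R is never established. E would need Y and A (R1), but Y is never established.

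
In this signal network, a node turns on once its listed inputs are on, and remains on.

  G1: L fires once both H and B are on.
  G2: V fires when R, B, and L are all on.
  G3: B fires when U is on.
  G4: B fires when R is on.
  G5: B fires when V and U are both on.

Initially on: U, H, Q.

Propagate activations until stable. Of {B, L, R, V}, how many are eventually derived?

U is on, so B fires (G3).
H and B are on, so L fires (G1).
B: reached.
L: reached.
No rule produces R, and it is not given.
V would need R, B, and L (G2), but R never turns on.
Reached: B and L — 2 of the 4.

2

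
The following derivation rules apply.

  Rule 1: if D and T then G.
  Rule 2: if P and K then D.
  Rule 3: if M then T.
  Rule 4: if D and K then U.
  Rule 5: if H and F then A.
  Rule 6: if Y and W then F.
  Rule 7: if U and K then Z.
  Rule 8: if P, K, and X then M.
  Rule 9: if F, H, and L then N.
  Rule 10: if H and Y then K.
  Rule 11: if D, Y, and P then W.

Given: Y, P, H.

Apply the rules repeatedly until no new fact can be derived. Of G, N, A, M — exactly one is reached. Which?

A

From H and Y, Rule 10 gives K.
From P and K, Rule 2 gives D.
From D, Y, and P, Rule 11 gives W.
From Y and W, Rule 6 gives F.
From H and F, Rule 5 gives A.
N would need F, H, and L (Rule 9), but L is never established. G would need D and T (Rule 1), but T is never established. M would need P, K, and X (Rule 8), but X is never established.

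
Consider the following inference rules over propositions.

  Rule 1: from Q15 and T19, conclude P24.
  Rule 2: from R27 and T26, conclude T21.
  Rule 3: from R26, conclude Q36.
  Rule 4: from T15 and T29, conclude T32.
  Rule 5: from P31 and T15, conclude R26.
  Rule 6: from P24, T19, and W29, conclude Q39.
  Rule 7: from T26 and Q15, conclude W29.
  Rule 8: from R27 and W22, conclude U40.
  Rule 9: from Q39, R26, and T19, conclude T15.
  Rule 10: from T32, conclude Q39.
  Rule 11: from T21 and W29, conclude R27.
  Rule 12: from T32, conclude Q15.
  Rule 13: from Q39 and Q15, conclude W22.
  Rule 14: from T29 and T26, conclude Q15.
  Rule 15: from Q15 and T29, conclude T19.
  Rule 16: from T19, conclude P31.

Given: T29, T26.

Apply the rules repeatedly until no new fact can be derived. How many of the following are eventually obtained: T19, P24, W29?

From T29 and T26, Rule 14 gives Q15.
T26 and Q15 hold, so W29 follows (Rule 7).
Q15 and T29 hold, so T19 follows (Rule 15).
From Q15 and T19, Rule 1 gives P24.
T19: reached.
P24: reached.
W29: reached.
All 3 are reached.

3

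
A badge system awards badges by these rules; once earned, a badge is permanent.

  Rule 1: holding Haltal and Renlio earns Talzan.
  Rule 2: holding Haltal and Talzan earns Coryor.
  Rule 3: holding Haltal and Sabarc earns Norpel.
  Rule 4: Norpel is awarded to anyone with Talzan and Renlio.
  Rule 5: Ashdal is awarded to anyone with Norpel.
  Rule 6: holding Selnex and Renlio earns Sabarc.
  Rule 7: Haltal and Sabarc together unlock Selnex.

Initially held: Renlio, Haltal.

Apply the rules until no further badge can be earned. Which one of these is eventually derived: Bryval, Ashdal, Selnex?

With Haltal and Renlio, Talzan is earned (Rule 1).
With Talzan and Renlio, Norpel is earned (Rule 4).
With Norpel, Ashdal is earned (Rule 5).
Selnex would need Haltal and Sabarc (Rule 7), but Sabarc is never earned. No rule produces Bryval, and it is not given.

Ashdal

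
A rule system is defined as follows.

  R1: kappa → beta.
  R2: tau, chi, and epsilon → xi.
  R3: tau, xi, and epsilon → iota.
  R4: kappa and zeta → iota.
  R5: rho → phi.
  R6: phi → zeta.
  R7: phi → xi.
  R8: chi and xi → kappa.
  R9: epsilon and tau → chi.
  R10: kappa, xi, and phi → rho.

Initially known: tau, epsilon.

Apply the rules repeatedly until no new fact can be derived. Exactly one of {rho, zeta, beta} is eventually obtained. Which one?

beta

epsilon and tau hold, so chi follows (R9).
tau, chi, and epsilon hold, so xi follows (R2).
From chi and xi, R8 gives kappa.
kappa holds, so beta follows (R1).
zeta would need phi (R6), but phi is never established. rho would need kappa, xi, and phi (R10), but phi is never established.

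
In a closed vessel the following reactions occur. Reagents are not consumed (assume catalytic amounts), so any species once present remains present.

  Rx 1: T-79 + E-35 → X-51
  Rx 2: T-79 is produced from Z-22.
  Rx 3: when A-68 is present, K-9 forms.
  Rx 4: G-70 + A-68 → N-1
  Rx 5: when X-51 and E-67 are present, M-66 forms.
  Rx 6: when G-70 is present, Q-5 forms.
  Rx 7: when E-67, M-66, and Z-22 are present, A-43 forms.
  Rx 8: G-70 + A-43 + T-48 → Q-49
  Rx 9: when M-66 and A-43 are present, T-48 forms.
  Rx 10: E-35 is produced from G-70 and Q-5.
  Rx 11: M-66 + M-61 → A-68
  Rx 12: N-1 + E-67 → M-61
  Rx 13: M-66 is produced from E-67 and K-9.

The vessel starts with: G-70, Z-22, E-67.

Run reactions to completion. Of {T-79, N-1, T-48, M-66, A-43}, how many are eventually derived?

4

G-70 present → Q-5 forms (Rx 6).
Z-22 present → T-79 forms (Rx 2).
G-70 and Q-5 present → E-35 forms (Rx 10).
T-79 and E-35 present → X-51 forms (Rx 1).
X-51 and E-67 present → M-66 forms (Rx 5).
E-67, M-66, and Z-22 present → A-43 forms (Rx 7).
M-66 and A-43 present → T-48 forms (Rx 9).
T-79: reached.
N-1 would need G-70 and A-68 (Rx 4), but A-68 never forms.
T-48: reached.
M-66: reached.
A-43: reached.
Reached: T-79, T-48, M-66, and A-43 — 4 of the 5.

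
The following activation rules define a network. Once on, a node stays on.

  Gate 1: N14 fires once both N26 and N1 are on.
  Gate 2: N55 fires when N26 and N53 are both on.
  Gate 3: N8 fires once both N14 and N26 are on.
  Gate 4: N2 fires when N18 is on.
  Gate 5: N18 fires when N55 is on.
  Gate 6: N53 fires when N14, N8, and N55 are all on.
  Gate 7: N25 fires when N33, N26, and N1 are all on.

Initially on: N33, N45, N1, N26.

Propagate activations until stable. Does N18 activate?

No

N18 would need N55 (Gate 5), but N55 never turns on.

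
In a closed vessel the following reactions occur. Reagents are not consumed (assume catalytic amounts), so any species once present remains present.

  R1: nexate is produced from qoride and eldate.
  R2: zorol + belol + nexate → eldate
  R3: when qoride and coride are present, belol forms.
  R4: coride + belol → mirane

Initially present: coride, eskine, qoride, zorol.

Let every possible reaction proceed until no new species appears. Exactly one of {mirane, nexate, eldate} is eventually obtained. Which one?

mirane

qoride and coride present → belol forms (R3).
coride and belol present → mirane forms (R4).
nexate would need qoride and eldate (R1), but eldate never forms. eldate would need zorol, belol, and nexate (R2), but nexate never forms.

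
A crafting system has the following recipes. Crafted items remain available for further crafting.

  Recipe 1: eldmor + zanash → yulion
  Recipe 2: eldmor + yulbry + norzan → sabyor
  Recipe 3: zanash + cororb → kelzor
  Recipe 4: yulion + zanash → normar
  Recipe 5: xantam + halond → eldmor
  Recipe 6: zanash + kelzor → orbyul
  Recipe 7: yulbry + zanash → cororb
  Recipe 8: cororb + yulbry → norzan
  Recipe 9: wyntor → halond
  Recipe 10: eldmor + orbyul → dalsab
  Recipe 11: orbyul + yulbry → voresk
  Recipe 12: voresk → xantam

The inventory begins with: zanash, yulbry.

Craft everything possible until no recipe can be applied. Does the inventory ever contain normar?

No

normar would need yulion and zanash (Recipe 4), but yulion is never obtained.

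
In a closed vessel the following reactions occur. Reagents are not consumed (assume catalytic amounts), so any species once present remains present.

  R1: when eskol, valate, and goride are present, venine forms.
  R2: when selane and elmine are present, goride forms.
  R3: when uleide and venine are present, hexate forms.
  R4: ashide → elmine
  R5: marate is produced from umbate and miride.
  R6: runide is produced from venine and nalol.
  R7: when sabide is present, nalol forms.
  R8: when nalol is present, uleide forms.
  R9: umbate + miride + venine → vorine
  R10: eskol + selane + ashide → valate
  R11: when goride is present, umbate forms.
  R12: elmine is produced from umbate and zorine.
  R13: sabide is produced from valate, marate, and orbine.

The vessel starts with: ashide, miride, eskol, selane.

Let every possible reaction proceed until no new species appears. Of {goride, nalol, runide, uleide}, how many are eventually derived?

ashide present → elmine forms (R4).
selane and elmine present → goride forms (R2).
goride: reached.
nalol would need sabide (R7), but sabide never forms.
runide would need venine and nalol (R6), but nalol never forms.
uleide would need nalol (R8), but nalol never forms.
Reached: goride — 1 of the 4.

1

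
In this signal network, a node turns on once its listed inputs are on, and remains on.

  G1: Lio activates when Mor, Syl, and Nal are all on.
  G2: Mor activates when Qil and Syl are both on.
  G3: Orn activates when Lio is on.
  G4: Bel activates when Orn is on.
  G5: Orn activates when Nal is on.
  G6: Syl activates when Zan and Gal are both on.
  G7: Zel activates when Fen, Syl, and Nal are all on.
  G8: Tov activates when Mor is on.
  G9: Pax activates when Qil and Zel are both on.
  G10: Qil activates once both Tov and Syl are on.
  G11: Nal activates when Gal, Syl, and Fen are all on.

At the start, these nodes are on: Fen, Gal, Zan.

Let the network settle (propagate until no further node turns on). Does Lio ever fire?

Lio would need Mor, Syl, and Nal (G1), but Mor never turns on.

No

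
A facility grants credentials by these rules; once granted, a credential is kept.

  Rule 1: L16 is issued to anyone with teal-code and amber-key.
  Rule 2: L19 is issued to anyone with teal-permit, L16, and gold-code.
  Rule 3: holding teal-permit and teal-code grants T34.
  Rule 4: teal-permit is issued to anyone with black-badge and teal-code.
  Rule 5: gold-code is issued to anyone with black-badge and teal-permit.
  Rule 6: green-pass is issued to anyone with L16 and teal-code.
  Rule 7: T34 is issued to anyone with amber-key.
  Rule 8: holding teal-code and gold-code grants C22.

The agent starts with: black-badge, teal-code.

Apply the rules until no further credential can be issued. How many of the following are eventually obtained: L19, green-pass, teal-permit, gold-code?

Holding black-badge and teal-code grants teal-permit (Rule 4).
Holding black-badge and teal-permit grants gold-code (Rule 5).
L19 would need teal-permit, L16, and gold-code (Rule 2), but L16 is never granted.
green-pass would need L16 and teal-code (Rule 6), but L16 is never granted.
teal-permit: reached.
gold-code: reached.
Reached: teal-permit and gold-code — 2 of the 4.

2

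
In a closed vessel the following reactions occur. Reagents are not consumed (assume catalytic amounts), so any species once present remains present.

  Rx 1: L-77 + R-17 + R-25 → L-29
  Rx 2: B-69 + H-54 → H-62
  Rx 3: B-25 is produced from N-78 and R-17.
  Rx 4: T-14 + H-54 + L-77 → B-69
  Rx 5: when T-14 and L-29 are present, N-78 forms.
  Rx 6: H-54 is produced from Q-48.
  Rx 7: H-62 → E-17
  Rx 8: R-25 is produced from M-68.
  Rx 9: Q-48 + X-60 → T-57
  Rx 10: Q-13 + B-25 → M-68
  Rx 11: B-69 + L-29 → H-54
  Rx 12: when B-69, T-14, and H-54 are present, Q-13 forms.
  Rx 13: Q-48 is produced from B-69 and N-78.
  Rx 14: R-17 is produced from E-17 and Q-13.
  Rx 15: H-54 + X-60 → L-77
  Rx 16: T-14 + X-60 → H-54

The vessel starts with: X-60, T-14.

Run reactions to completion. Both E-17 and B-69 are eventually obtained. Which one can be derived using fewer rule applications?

B-69

B-69: T-14 and X-60 present → H-54 forms (Rx 16). H-54 and X-60 present → L-77 forms (Rx 15). T-14, H-54, and L-77 present → B-69 forms (Rx 4). [3 rule applications]
E-17: T-14 and X-60 present → H-54 forms (Rx 16). H-54 and X-60 present → L-77 forms (Rx 15). T-14, H-54, and L-77 present → B-69 forms (Rx 4). B-69 and H-54 present → H-62 forms (Rx 2). H-62 present → E-17 forms (Rx 7). [5 rule applications]
B-69 needs fewer.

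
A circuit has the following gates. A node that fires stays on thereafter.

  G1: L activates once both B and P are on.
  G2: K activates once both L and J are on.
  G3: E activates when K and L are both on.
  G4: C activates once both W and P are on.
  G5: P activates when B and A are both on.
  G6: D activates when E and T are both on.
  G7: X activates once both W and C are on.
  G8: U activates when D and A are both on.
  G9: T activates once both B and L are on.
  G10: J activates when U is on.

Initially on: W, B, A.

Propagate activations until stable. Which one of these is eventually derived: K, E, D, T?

T

B and A are on, so P activates (G5).
G1: B and P on → L on.
B and L are on, so T activates (G9).
E would need K and L (G3), but K never turns on. D would need E and T (G6), but E never turns on. K would need L and J (G2), but J never turns on.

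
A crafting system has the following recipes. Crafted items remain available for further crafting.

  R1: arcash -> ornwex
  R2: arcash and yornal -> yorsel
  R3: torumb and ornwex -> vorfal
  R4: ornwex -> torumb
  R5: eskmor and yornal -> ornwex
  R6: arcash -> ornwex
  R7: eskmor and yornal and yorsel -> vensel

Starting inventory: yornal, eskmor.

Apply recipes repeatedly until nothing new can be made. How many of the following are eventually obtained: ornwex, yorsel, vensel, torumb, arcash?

2

Using R5, eskmor and yornal make ornwex.
Using R4, ornwex makes torumb.
ornwex: reached.
yorsel would need arcash and yornal (R2), but arcash is never obtained.
vensel would need eskmor, yornal, and yorsel (R7), but yorsel is never obtained.
torumb: reached.
No rule produces arcash, and it is not given.
Reached: ornwex and torumb — 2 of the 5.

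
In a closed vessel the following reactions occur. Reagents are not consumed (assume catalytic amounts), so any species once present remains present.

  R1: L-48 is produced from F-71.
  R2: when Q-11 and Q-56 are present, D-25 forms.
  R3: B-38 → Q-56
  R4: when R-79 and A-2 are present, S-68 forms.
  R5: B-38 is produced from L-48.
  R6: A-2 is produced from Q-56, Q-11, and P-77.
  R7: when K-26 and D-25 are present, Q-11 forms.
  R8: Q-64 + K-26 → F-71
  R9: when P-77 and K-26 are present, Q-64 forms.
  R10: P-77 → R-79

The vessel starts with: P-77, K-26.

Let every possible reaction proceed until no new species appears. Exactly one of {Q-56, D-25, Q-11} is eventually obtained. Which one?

Q-56

P-77 and K-26 present → Q-64 forms (R9).
Q-64 and K-26 present → F-71 forms (R8).
F-71 present → L-48 forms (R1).
L-48 present → B-38 forms (R5).
B-38 present → Q-56 forms (R3).
Q-11 would need K-26 and D-25 (R7), but D-25 never forms. D-25 would need Q-11 and Q-56 (R2), but Q-11 never forms.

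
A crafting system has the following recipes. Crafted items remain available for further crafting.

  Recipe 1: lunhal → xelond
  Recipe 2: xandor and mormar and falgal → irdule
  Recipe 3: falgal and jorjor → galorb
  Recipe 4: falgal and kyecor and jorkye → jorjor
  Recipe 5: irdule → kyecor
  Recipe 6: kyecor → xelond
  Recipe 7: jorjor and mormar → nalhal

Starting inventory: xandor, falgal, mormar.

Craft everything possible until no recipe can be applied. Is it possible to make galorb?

No

galorb would need falgal and jorjor (Recipe 3), but jorjor is never obtained.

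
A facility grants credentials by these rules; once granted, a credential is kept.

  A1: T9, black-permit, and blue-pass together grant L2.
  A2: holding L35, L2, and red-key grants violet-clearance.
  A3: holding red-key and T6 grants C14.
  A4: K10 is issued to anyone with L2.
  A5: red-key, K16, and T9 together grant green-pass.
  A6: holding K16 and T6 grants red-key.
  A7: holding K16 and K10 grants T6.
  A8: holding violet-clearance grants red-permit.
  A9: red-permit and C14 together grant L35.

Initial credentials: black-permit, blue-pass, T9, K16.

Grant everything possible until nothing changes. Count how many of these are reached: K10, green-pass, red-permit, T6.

3

Holding T9, black-permit, and blue-pass grants L2 (A1).
Holding L2 grants K10 (A4).
Holding K16 and K10 grants T6 (A7).
Holding K16 and T6 grants red-key (A6).
Holding red-key, K16, and T9 grants green-pass (A5).
K10: reached.
green-pass: reached.
red-permit would need violet-clearance (A8), but violet-clearance is never granted.
T6: reached.
Reached: K10, green-pass, and T6 — 3 of the 4.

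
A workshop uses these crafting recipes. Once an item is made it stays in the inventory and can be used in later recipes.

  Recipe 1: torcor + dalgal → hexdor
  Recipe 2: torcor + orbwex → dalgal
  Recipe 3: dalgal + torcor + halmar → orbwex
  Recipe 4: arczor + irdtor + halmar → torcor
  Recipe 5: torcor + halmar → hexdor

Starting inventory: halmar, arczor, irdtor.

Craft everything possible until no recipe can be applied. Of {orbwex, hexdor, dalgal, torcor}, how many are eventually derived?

arczor + irdtor + halmar → torcor (Recipe 4).
torcor + halmar → hexdor (Recipe 5).
orbwex would need dalgal, torcor, and halmar (Recipe 3), but dalgal is never obtained.
hexdor: reached.
dalgal would need torcor and orbwex (Recipe 2), but orbwex is never obtained.
torcor: reached.
Reached: hexdor and torcor — 2 of the 4.

2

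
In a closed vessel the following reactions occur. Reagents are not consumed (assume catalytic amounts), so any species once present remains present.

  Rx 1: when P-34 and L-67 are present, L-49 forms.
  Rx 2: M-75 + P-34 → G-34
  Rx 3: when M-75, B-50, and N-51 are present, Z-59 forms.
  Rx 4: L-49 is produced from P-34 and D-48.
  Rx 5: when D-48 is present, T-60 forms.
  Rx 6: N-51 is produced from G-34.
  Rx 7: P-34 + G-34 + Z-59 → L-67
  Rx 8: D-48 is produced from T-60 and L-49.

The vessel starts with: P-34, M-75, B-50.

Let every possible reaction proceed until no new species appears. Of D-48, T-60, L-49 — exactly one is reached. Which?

M-75 and P-34 present → G-34 forms (Rx 2).
G-34 present → N-51 forms (Rx 6).
M-75, B-50, and N-51 present → Z-59 forms (Rx 3).
P-34, G-34, and Z-59 present → L-67 forms (Rx 7).
P-34 and L-67 present → L-49 forms (Rx 1).
T-60 would need D-48 (Rx 5), but D-48 never forms. D-48 would need T-60 and L-49 (Rx 8), but T-60 never forms.

L-49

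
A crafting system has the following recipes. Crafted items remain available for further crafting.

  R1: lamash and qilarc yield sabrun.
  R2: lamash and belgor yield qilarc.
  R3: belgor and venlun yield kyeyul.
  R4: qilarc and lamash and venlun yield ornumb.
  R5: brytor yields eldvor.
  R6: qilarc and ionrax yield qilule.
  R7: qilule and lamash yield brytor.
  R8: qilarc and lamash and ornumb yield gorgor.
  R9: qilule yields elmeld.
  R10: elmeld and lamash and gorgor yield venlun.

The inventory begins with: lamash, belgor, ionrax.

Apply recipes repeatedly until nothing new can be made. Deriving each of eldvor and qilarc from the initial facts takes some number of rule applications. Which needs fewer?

qilarc

qilarc: lamash and belgor → qilarc (R2). [1 rule application]
eldvor: Using R2, lamash and belgor make qilarc. Using R6, qilarc and ionrax make qilule. qilule and lamash → brytor (R7). brytor → eldvor (R5). [4 rule applications]
qilarc needs fewer.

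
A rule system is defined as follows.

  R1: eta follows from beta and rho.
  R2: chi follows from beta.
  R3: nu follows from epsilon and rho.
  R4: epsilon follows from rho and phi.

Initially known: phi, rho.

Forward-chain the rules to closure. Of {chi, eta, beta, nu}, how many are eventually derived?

1

rho and phi hold, so epsilon follows (R4).
epsilon and rho hold, so nu follows (R3).
chi would need beta (R2), but beta is never established.
eta would need beta and rho (R1), but beta is never established.
No rule produces beta, and it is not given.
nu: reached.
Reached: nu — 1 of the 4.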